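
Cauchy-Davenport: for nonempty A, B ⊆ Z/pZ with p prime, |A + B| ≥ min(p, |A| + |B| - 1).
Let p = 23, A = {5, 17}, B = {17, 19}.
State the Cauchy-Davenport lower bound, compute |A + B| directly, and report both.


Cauchy-Davenport: |A + B| ≥ min(p, |A| + |B| - 1) for A, B nonempty in Z/pZ.
|A| = 2, |B| = 2, p = 23.
CD lower bound = min(23, 2 + 2 - 1) = min(23, 3) = 3.
Compute A + B mod 23 directly:
a = 5: 5+17=22, 5+19=1
a = 17: 17+17=11, 17+19=13
A + B = {1, 11, 13, 22}, so |A + B| = 4.
Verify: 4 ≥ 3? Yes ✓.

CD lower bound = 3, actual |A + B| = 4.


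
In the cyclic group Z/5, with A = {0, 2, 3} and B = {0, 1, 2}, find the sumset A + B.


Work in Z/5Z: reduce every sum a + b modulo 5.
Enumerate all 9 pairs:
a = 0: 0+0=0, 0+1=1, 0+2=2
a = 2: 2+0=2, 2+1=3, 2+2=4
a = 3: 3+0=3, 3+1=4, 3+2=0
Distinct residues collected: {0, 1, 2, 3, 4}
|A + B| = 5 (out of 5 total residues).

A + B = {0, 1, 2, 3, 4}


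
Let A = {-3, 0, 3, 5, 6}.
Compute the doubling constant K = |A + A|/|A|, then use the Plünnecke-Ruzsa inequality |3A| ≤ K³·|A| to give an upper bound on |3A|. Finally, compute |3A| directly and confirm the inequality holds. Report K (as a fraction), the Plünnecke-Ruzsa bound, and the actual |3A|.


|A| = 5.
Step 1: Compute A + A by enumerating all 25 pairs.
A + A = {-6, -3, 0, 2, 3, 5, 6, 8, 9, 10, 11, 12}, so |A + A| = 12.
Step 2: Doubling constant K = |A + A|/|A| = 12/5 = 12/5 ≈ 2.4000.
Step 3: Plünnecke-Ruzsa gives |3A| ≤ K³·|A| = (2.4000)³ · 5 ≈ 69.1200.
Step 4: Compute 3A = A + A + A directly by enumerating all triples (a,b,c) ∈ A³; |3A| = 21.
Step 5: Check 21 ≤ 69.1200? Yes ✓.

K = 12/5, Plünnecke-Ruzsa bound K³|A| ≈ 69.1200, |3A| = 21, inequality holds.


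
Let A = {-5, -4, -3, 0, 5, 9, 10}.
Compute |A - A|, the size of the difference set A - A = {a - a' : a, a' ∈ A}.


A - A = {a - a' : a, a' ∈ A}; |A| = 7.
Bounds: 2|A|-1 ≤ |A - A| ≤ |A|² - |A| + 1, i.e. 13 ≤ |A - A| ≤ 43.
Note: 0 ∈ A - A always (from a - a). The set is symmetric: if d ∈ A - A then -d ∈ A - A.
Enumerate nonzero differences d = a - a' with a > a' (then include -d):
Positive differences: {1, 2, 3, 4, 5, 8, 9, 10, 12, 13, 14, 15}
Full difference set: {0} ∪ (positive diffs) ∪ (negative diffs).
|A - A| = 1 + 2·12 = 25 (matches direct enumeration: 25).

|A - A| = 25


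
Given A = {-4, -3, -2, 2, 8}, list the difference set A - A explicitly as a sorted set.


A - A = {a - a' : a, a' ∈ A}.
Compute a - a' for each ordered pair (a, a'):
a = -4: -4--4=0, -4--3=-1, -4--2=-2, -4-2=-6, -4-8=-12
a = -3: -3--4=1, -3--3=0, -3--2=-1, -3-2=-5, -3-8=-11
a = -2: -2--4=2, -2--3=1, -2--2=0, -2-2=-4, -2-8=-10
a = 2: 2--4=6, 2--3=5, 2--2=4, 2-2=0, 2-8=-6
a = 8: 8--4=12, 8--3=11, 8--2=10, 8-2=6, 8-8=0
Collecting distinct values (and noting 0 appears from a-a):
A - A = {-12, -11, -10, -6, -5, -4, -2, -1, 0, 1, 2, 4, 5, 6, 10, 11, 12}
|A - A| = 17

A - A = {-12, -11, -10, -6, -5, -4, -2, -1, 0, 1, 2, 4, 5, 6, 10, 11, 12}


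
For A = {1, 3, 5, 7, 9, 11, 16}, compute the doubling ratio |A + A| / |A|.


|A| = 7.
Compute A + A by enumerating all 49 pairs.
A + A = {2, 4, 6, 8, 10, 12, 14, 16, 17, 18, 19, 20, 21, 22, 23, 25, 27, 32}, so |A + A| = 18.
K = |A + A| / |A| = 18/7 (already in lowest terms) ≈ 2.5714.
Reference: AP of size 7 gives K = 13/7 ≈ 1.8571; a fully generic set of size 7 gives K ≈ 4.0000.

|A| = 7, |A + A| = 18, K = 18/7.


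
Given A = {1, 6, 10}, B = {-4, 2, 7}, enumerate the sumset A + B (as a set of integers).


A + B = {a + b : a ∈ A, b ∈ B}.
Enumerate all |A|·|B| = 3·3 = 9 pairs (a, b) and collect distinct sums.
a = 1: 1+-4=-3, 1+2=3, 1+7=8
a = 6: 6+-4=2, 6+2=8, 6+7=13
a = 10: 10+-4=6, 10+2=12, 10+7=17
Collecting distinct sums: A + B = {-3, 2, 3, 6, 8, 12, 13, 17}
|A + B| = 8

A + B = {-3, 2, 3, 6, 8, 12, 13, 17}


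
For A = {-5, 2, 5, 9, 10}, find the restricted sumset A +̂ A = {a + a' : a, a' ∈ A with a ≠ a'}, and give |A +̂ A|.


Restricted sumset: A +̂ A = {a + a' : a ∈ A, a' ∈ A, a ≠ a'}.
Equivalently, take A + A and drop any sum 2a that is achievable ONLY as a + a for a ∈ A (i.e. sums representable only with equal summands).
Enumerate pairs (a, a') with a < a' (symmetric, so each unordered pair gives one sum; this covers all a ≠ a'):
  -5 + 2 = -3
  -5 + 5 = 0
  -5 + 9 = 4
  -5 + 10 = 5
  2 + 5 = 7
  2 + 9 = 11
  2 + 10 = 12
  5 + 9 = 14
  5 + 10 = 15
  9 + 10 = 19
Collected distinct sums: {-3, 0, 4, 5, 7, 11, 12, 14, 15, 19}
|A +̂ A| = 10
(Reference bound: |A +̂ A| ≥ 2|A| - 3 for |A| ≥ 2, with |A| = 5 giving ≥ 7.)

|A +̂ A| = 10


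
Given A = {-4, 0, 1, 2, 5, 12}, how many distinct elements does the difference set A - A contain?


A - A = {a - a' : a, a' ∈ A}; |A| = 6.
Bounds: 2|A|-1 ≤ |A - A| ≤ |A|² - |A| + 1, i.e. 11 ≤ |A - A| ≤ 31.
Note: 0 ∈ A - A always (from a - a). The set is symmetric: if d ∈ A - A then -d ∈ A - A.
Enumerate nonzero differences d = a - a' with a > a' (then include -d):
Positive differences: {1, 2, 3, 4, 5, 6, 7, 9, 10, 11, 12, 16}
Full difference set: {0} ∪ (positive diffs) ∪ (negative diffs).
|A - A| = 1 + 2·12 = 25 (matches direct enumeration: 25).

|A - A| = 25


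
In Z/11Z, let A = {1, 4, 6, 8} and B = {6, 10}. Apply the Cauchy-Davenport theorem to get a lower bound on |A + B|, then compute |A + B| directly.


Cauchy-Davenport: |A + B| ≥ min(p, |A| + |B| - 1) for A, B nonempty in Z/pZ.
|A| = 4, |B| = 2, p = 11.
CD lower bound = min(11, 4 + 2 - 1) = min(11, 5) = 5.
Compute A + B mod 11 directly:
a = 1: 1+6=7, 1+10=0
a = 4: 4+6=10, 4+10=3
a = 6: 6+6=1, 6+10=5
a = 8: 8+6=3, 8+10=7
A + B = {0, 1, 3, 5, 7, 10}, so |A + B| = 6.
Verify: 6 ≥ 5? Yes ✓.

CD lower bound = 5, actual |A + B| = 6.


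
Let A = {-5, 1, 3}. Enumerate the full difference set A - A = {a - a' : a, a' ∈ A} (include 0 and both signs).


A - A = {a - a' : a, a' ∈ A}.
Compute a - a' for each ordered pair (a, a'):
a = -5: -5--5=0, -5-1=-6, -5-3=-8
a = 1: 1--5=6, 1-1=0, 1-3=-2
a = 3: 3--5=8, 3-1=2, 3-3=0
Collecting distinct values (and noting 0 appears from a-a):
A - A = {-8, -6, -2, 0, 2, 6, 8}
|A - A| = 7

A - A = {-8, -6, -2, 0, 2, 6, 8}


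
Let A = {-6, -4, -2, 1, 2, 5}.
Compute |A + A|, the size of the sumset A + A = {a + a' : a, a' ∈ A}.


A + A = {a + a' : a, a' ∈ A}; |A| = 6.
General bounds: 2|A| - 1 ≤ |A + A| ≤ |A|(|A|+1)/2, i.e. 11 ≤ |A + A| ≤ 21.
Lower bound 2|A|-1 is attained iff A is an arithmetic progression.
Enumerate sums a + a' for a ≤ a' (symmetric, so this suffices):
a = -6: -6+-6=-12, -6+-4=-10, -6+-2=-8, -6+1=-5, -6+2=-4, -6+5=-1
a = -4: -4+-4=-8, -4+-2=-6, -4+1=-3, -4+2=-2, -4+5=1
a = -2: -2+-2=-4, -2+1=-1, -2+2=0, -2+5=3
a = 1: 1+1=2, 1+2=3, 1+5=6
a = 2: 2+2=4, 2+5=7
a = 5: 5+5=10
Distinct sums: {-12, -10, -8, -6, -5, -4, -3, -2, -1, 0, 1, 2, 3, 4, 6, 7, 10}
|A + A| = 17

|A + A| = 17


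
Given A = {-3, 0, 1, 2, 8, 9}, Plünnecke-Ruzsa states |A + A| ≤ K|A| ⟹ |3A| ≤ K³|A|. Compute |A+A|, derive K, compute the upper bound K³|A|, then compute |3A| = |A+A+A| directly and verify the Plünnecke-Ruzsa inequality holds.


|A| = 6.
Step 1: Compute A + A by enumerating all 36 pairs.
A + A = {-6, -3, -2, -1, 0, 1, 2, 3, 4, 5, 6, 8, 9, 10, 11, 16, 17, 18}, so |A + A| = 18.
Step 2: Doubling constant K = |A + A|/|A| = 18/6 = 18/6 ≈ 3.0000.
Step 3: Plünnecke-Ruzsa gives |3A| ≤ K³·|A| = (3.0000)³ · 6 ≈ 162.0000.
Step 4: Compute 3A = A + A + A directly by enumerating all triples (a,b,c) ∈ A³; |3A| = 32.
Step 5: Check 32 ≤ 162.0000? Yes ✓.

K = 18/6, Plünnecke-Ruzsa bound K³|A| ≈ 162.0000, |3A| = 32, inequality holds.


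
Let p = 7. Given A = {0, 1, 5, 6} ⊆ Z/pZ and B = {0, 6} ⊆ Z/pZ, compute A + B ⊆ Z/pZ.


Work in Z/7Z: reduce every sum a + b modulo 7.
Enumerate all 8 pairs:
a = 0: 0+0=0, 0+6=6
a = 1: 1+0=1, 1+6=0
a = 5: 5+0=5, 5+6=4
a = 6: 6+0=6, 6+6=5
Distinct residues collected: {0, 1, 4, 5, 6}
|A + B| = 5 (out of 7 total residues).

A + B = {0, 1, 4, 5, 6}


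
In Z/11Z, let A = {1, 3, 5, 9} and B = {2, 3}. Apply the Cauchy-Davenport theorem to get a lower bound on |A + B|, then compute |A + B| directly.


Cauchy-Davenport: |A + B| ≥ min(p, |A| + |B| - 1) for A, B nonempty in Z/pZ.
|A| = 4, |B| = 2, p = 11.
CD lower bound = min(11, 4 + 2 - 1) = min(11, 5) = 5.
Compute A + B mod 11 directly:
a = 1: 1+2=3, 1+3=4
a = 3: 3+2=5, 3+3=6
a = 5: 5+2=7, 5+3=8
a = 9: 9+2=0, 9+3=1
A + B = {0, 1, 3, 4, 5, 6, 7, 8}, so |A + B| = 8.
Verify: 8 ≥ 5? Yes ✓.

CD lower bound = 5, actual |A + B| = 8.


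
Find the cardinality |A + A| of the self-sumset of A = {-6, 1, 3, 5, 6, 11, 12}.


A + A = {a + a' : a, a' ∈ A}; |A| = 7.
General bounds: 2|A| - 1 ≤ |A + A| ≤ |A|(|A|+1)/2, i.e. 13 ≤ |A + A| ≤ 28.
Lower bound 2|A|-1 is attained iff A is an arithmetic progression.
Enumerate sums a + a' for a ≤ a' (symmetric, so this suffices):
a = -6: -6+-6=-12, -6+1=-5, -6+3=-3, -6+5=-1, -6+6=0, -6+11=5, -6+12=6
a = 1: 1+1=2, 1+3=4, 1+5=6, 1+6=7, 1+11=12, 1+12=13
a = 3: 3+3=6, 3+5=8, 3+6=9, 3+11=14, 3+12=15
a = 5: 5+5=10, 5+6=11, 5+11=16, 5+12=17
a = 6: 6+6=12, 6+11=17, 6+12=18
a = 11: 11+11=22, 11+12=23
a = 12: 12+12=24
Distinct sums: {-12, -5, -3, -1, 0, 2, 4, 5, 6, 7, 8, 9, 10, 11, 12, 13, 14, 15, 16, 17, 18, 22, 23, 24}
|A + A| = 24

|A + A| = 24


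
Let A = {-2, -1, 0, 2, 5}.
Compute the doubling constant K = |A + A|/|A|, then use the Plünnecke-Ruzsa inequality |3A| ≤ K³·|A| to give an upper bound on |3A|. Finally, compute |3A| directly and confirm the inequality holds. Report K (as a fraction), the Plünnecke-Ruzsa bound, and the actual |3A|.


|A| = 5.
Step 1: Compute A + A by enumerating all 25 pairs.
A + A = {-4, -3, -2, -1, 0, 1, 2, 3, 4, 5, 7, 10}, so |A + A| = 12.
Step 2: Doubling constant K = |A + A|/|A| = 12/5 = 12/5 ≈ 2.4000.
Step 3: Plünnecke-Ruzsa gives |3A| ≤ K³·|A| = (2.4000)³ · 5 ≈ 69.1200.
Step 4: Compute 3A = A + A + A directly by enumerating all triples (a,b,c) ∈ A³; |3A| = 19.
Step 5: Check 19 ≤ 69.1200? Yes ✓.

K = 12/5, Plünnecke-Ruzsa bound K³|A| ≈ 69.1200, |3A| = 19, inequality holds.


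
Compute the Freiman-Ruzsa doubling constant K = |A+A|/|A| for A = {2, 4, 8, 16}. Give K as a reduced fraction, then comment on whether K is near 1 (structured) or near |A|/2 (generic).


|A| = 4.
Compute A + A by enumerating all 16 pairs.
A + A = {4, 6, 8, 10, 12, 16, 18, 20, 24, 32}, so |A + A| = 10.
K = |A + A| / |A| = 10/4 = 5/2 ≈ 2.5000.
Reference: AP of size 4 gives K = 7/4 ≈ 1.7500; a fully generic set of size 4 gives K ≈ 2.5000.

|A| = 4, |A + A| = 10, K = 10/4 = 5/2.


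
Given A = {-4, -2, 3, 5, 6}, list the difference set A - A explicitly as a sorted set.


A - A = {a - a' : a, a' ∈ A}.
Compute a - a' for each ordered pair (a, a'):
a = -4: -4--4=0, -4--2=-2, -4-3=-7, -4-5=-9, -4-6=-10
a = -2: -2--4=2, -2--2=0, -2-3=-5, -2-5=-7, -2-6=-8
a = 3: 3--4=7, 3--2=5, 3-3=0, 3-5=-2, 3-6=-3
a = 5: 5--4=9, 5--2=7, 5-3=2, 5-5=0, 5-6=-1
a = 6: 6--4=10, 6--2=8, 6-3=3, 6-5=1, 6-6=0
Collecting distinct values (and noting 0 appears from a-a):
A - A = {-10, -9, -8, -7, -5, -3, -2, -1, 0, 1, 2, 3, 5, 7, 8, 9, 10}
|A - A| = 17

A - A = {-10, -9, -8, -7, -5, -3, -2, -1, 0, 1, 2, 3, 5, 7, 8, 9, 10}


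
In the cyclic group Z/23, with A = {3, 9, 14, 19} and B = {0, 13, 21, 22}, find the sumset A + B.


Work in Z/23Z: reduce every sum a + b modulo 23.
Enumerate all 16 pairs:
a = 3: 3+0=3, 3+13=16, 3+21=1, 3+22=2
a = 9: 9+0=9, 9+13=22, 9+21=7, 9+22=8
a = 14: 14+0=14, 14+13=4, 14+21=12, 14+22=13
a = 19: 19+0=19, 19+13=9, 19+21=17, 19+22=18
Distinct residues collected: {1, 2, 3, 4, 7, 8, 9, 12, 13, 14, 16, 17, 18, 19, 22}
|A + B| = 15 (out of 23 total residues).

A + B = {1, 2, 3, 4, 7, 8, 9, 12, 13, 14, 16, 17, 18, 19, 22}


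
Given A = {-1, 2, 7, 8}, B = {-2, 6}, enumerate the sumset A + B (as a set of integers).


A + B = {a + b : a ∈ A, b ∈ B}.
Enumerate all |A|·|B| = 4·2 = 8 pairs (a, b) and collect distinct sums.
a = -1: -1+-2=-3, -1+6=5
a = 2: 2+-2=0, 2+6=8
a = 7: 7+-2=5, 7+6=13
a = 8: 8+-2=6, 8+6=14
Collecting distinct sums: A + B = {-3, 0, 5, 6, 8, 13, 14}
|A + B| = 7

A + B = {-3, 0, 5, 6, 8, 13, 14}


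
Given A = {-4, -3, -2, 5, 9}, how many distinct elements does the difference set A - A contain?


A - A = {a - a' : a, a' ∈ A}; |A| = 5.
Bounds: 2|A|-1 ≤ |A - A| ≤ |A|² - |A| + 1, i.e. 9 ≤ |A - A| ≤ 21.
Note: 0 ∈ A - A always (from a - a). The set is symmetric: if d ∈ A - A then -d ∈ A - A.
Enumerate nonzero differences d = a - a' with a > a' (then include -d):
Positive differences: {1, 2, 4, 7, 8, 9, 11, 12, 13}
Full difference set: {0} ∪ (positive diffs) ∪ (negative diffs).
|A - A| = 1 + 2·9 = 19 (matches direct enumeration: 19).

|A - A| = 19


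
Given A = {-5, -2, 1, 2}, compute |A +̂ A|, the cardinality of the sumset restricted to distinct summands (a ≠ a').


Restricted sumset: A +̂ A = {a + a' : a ∈ A, a' ∈ A, a ≠ a'}.
Equivalently, take A + A and drop any sum 2a that is achievable ONLY as a + a for a ∈ A (i.e. sums representable only with equal summands).
Enumerate pairs (a, a') with a < a' (symmetric, so each unordered pair gives one sum; this covers all a ≠ a'):
  -5 + -2 = -7
  -5 + 1 = -4
  -5 + 2 = -3
  -2 + 1 = -1
  -2 + 2 = 0
  1 + 2 = 3
Collected distinct sums: {-7, -4, -3, -1, 0, 3}
|A +̂ A| = 6
(Reference bound: |A +̂ A| ≥ 2|A| - 3 for |A| ≥ 2, with |A| = 4 giving ≥ 5.)

|A +̂ A| = 6


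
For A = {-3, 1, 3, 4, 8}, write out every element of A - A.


A - A = {a - a' : a, a' ∈ A}.
Compute a - a' for each ordered pair (a, a'):
a = -3: -3--3=0, -3-1=-4, -3-3=-6, -3-4=-7, -3-8=-11
a = 1: 1--3=4, 1-1=0, 1-3=-2, 1-4=-3, 1-8=-7
a = 3: 3--3=6, 3-1=2, 3-3=0, 3-4=-1, 3-8=-5
a = 4: 4--3=7, 4-1=3, 4-3=1, 4-4=0, 4-8=-4
a = 8: 8--3=11, 8-1=7, 8-3=5, 8-4=4, 8-8=0
Collecting distinct values (and noting 0 appears from a-a):
A - A = {-11, -7, -6, -5, -4, -3, -2, -1, 0, 1, 2, 3, 4, 5, 6, 7, 11}
|A - A| = 17

A - A = {-11, -7, -6, -5, -4, -3, -2, -1, 0, 1, 2, 3, 4, 5, 6, 7, 11}


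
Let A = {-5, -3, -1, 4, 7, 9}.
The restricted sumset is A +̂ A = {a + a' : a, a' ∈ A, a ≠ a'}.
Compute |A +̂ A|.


Restricted sumset: A +̂ A = {a + a' : a ∈ A, a' ∈ A, a ≠ a'}.
Equivalently, take A + A and drop any sum 2a that is achievable ONLY as a + a for a ∈ A (i.e. sums representable only with equal summands).
Enumerate pairs (a, a') with a < a' (symmetric, so each unordered pair gives one sum; this covers all a ≠ a'):
  -5 + -3 = -8
  -5 + -1 = -6
  -5 + 4 = -1
  -5 + 7 = 2
  -5 + 9 = 4
  -3 + -1 = -4
  -3 + 4 = 1
  -3 + 7 = 4
  -3 + 9 = 6
  -1 + 4 = 3
  -1 + 7 = 6
  -1 + 9 = 8
  4 + 7 = 11
  4 + 9 = 13
  7 + 9 = 16
Collected distinct sums: {-8, -6, -4, -1, 1, 2, 3, 4, 6, 8, 11, 13, 16}
|A +̂ A| = 13
(Reference bound: |A +̂ A| ≥ 2|A| - 3 for |A| ≥ 2, with |A| = 6 giving ≥ 9.)

|A +̂ A| = 13


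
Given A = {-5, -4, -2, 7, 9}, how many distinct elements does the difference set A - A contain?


A - A = {a - a' : a, a' ∈ A}; |A| = 5.
Bounds: 2|A|-1 ≤ |A - A| ≤ |A|² - |A| + 1, i.e. 9 ≤ |A - A| ≤ 21.
Note: 0 ∈ A - A always (from a - a). The set is symmetric: if d ∈ A - A then -d ∈ A - A.
Enumerate nonzero differences d = a - a' with a > a' (then include -d):
Positive differences: {1, 2, 3, 9, 11, 12, 13, 14}
Full difference set: {0} ∪ (positive diffs) ∪ (negative diffs).
|A - A| = 1 + 2·8 = 17 (matches direct enumeration: 17).

|A - A| = 17


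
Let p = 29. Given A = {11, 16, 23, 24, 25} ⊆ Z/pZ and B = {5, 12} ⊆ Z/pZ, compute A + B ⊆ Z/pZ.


Work in Z/29Z: reduce every sum a + b modulo 29.
Enumerate all 10 pairs:
a = 11: 11+5=16, 11+12=23
a = 16: 16+5=21, 16+12=28
a = 23: 23+5=28, 23+12=6
a = 24: 24+5=0, 24+12=7
a = 25: 25+5=1, 25+12=8
Distinct residues collected: {0, 1, 6, 7, 8, 16, 21, 23, 28}
|A + B| = 9 (out of 29 total residues).

A + B = {0, 1, 6, 7, 8, 16, 21, 23, 28}


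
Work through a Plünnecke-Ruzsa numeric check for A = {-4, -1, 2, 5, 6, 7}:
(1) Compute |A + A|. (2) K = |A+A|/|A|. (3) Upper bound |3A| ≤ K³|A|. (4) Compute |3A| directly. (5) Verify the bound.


|A| = 6.
Step 1: Compute A + A by enumerating all 36 pairs.
A + A = {-8, -5, -2, 1, 2, 3, 4, 5, 6, 7, 8, 9, 10, 11, 12, 13, 14}, so |A + A| = 17.
Step 2: Doubling constant K = |A + A|/|A| = 17/6 = 17/6 ≈ 2.8333.
Step 3: Plünnecke-Ruzsa gives |3A| ≤ K³·|A| = (2.8333)³ · 6 ≈ 136.4722.
Step 4: Compute 3A = A + A + A directly by enumerating all triples (a,b,c) ∈ A³; |3A| = 28.
Step 5: Check 28 ≤ 136.4722? Yes ✓.

K = 17/6, Plünnecke-Ruzsa bound K³|A| ≈ 136.4722, |3A| = 28, inequality holds.


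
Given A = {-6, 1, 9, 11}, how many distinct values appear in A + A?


A + A = {a + a' : a, a' ∈ A}; |A| = 4.
General bounds: 2|A| - 1 ≤ |A + A| ≤ |A|(|A|+1)/2, i.e. 7 ≤ |A + A| ≤ 10.
Lower bound 2|A|-1 is attained iff A is an arithmetic progression.
Enumerate sums a + a' for a ≤ a' (symmetric, so this suffices):
a = -6: -6+-6=-12, -6+1=-5, -6+9=3, -6+11=5
a = 1: 1+1=2, 1+9=10, 1+11=12
a = 9: 9+9=18, 9+11=20
a = 11: 11+11=22
Distinct sums: {-12, -5, 2, 3, 5, 10, 12, 18, 20, 22}
|A + A| = 10

|A + A| = 10


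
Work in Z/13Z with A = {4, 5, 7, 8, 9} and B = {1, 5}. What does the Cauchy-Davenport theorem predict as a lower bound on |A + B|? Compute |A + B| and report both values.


Cauchy-Davenport: |A + B| ≥ min(p, |A| + |B| - 1) for A, B nonempty in Z/pZ.
|A| = 5, |B| = 2, p = 13.
CD lower bound = min(13, 5 + 2 - 1) = min(13, 6) = 6.
Compute A + B mod 13 directly:
a = 4: 4+1=5, 4+5=9
a = 5: 5+1=6, 5+5=10
a = 7: 7+1=8, 7+5=12
a = 8: 8+1=9, 8+5=0
a = 9: 9+1=10, 9+5=1
A + B = {0, 1, 5, 6, 8, 9, 10, 12}, so |A + B| = 8.
Verify: 8 ≥ 6? Yes ✓.

CD lower bound = 6, actual |A + B| = 8.


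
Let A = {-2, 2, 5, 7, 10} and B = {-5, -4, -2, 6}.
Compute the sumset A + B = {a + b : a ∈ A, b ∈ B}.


A + B = {a + b : a ∈ A, b ∈ B}.
Enumerate all |A|·|B| = 5·4 = 20 pairs (a, b) and collect distinct sums.
a = -2: -2+-5=-7, -2+-4=-6, -2+-2=-4, -2+6=4
a = 2: 2+-5=-3, 2+-4=-2, 2+-2=0, 2+6=8
a = 5: 5+-5=0, 5+-4=1, 5+-2=3, 5+6=11
a = 7: 7+-5=2, 7+-4=3, 7+-2=5, 7+6=13
a = 10: 10+-5=5, 10+-4=6, 10+-2=8, 10+6=16
Collecting distinct sums: A + B = {-7, -6, -4, -3, -2, 0, 1, 2, 3, 4, 5, 6, 8, 11, 13, 16}
|A + B| = 16

A + B = {-7, -6, -4, -3, -2, 0, 1, 2, 3, 4, 5, 6, 8, 11, 13, 16}


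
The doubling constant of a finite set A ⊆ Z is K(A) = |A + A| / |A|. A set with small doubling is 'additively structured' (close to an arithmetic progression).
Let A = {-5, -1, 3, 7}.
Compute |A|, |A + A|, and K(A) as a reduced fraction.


|A| = 4.
Compute A + A by enumerating all 16 pairs.
A + A = {-10, -6, -2, 2, 6, 10, 14}, so |A + A| = 7.
K = |A + A| / |A| = 7/4 (already in lowest terms) ≈ 1.7500.
Reference: AP of size 4 gives K = 7/4 ≈ 1.7500; a fully generic set of size 4 gives K ≈ 2.5000.

|A| = 4, |A + A| = 7, K = 7/4.


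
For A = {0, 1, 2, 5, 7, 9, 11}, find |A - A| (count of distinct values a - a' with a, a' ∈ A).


A - A = {a - a' : a, a' ∈ A}; |A| = 7.
Bounds: 2|A|-1 ≤ |A - A| ≤ |A|² - |A| + 1, i.e. 13 ≤ |A - A| ≤ 43.
Note: 0 ∈ A - A always (from a - a). The set is symmetric: if d ∈ A - A then -d ∈ A - A.
Enumerate nonzero differences d = a - a' with a > a' (then include -d):
Positive differences: {1, 2, 3, 4, 5, 6, 7, 8, 9, 10, 11}
Full difference set: {0} ∪ (positive diffs) ∪ (negative diffs).
|A - A| = 1 + 2·11 = 23 (matches direct enumeration: 23).

|A - A| = 23


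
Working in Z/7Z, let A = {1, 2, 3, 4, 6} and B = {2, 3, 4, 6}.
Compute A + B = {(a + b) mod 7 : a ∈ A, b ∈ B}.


Work in Z/7Z: reduce every sum a + b modulo 7.
Enumerate all 20 pairs:
a = 1: 1+2=3, 1+3=4, 1+4=5, 1+6=0
a = 2: 2+2=4, 2+3=5, 2+4=6, 2+6=1
a = 3: 3+2=5, 3+3=6, 3+4=0, 3+6=2
a = 4: 4+2=6, 4+3=0, 4+4=1, 4+6=3
a = 6: 6+2=1, 6+3=2, 6+4=3, 6+6=5
Distinct residues collected: {0, 1, 2, 3, 4, 5, 6}
|A + B| = 7 (out of 7 total residues).

A + B = {0, 1, 2, 3, 4, 5, 6}


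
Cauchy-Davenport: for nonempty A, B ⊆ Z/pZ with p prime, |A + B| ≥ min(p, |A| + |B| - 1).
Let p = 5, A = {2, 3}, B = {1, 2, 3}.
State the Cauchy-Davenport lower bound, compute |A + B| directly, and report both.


Cauchy-Davenport: |A + B| ≥ min(p, |A| + |B| - 1) for A, B nonempty in Z/pZ.
|A| = 2, |B| = 3, p = 5.
CD lower bound = min(5, 2 + 3 - 1) = min(5, 4) = 4.
Compute A + B mod 5 directly:
a = 2: 2+1=3, 2+2=4, 2+3=0
a = 3: 3+1=4, 3+2=0, 3+3=1
A + B = {0, 1, 3, 4}, so |A + B| = 4.
Verify: 4 ≥ 4? Yes ✓.

CD lower bound = 4, actual |A + B| = 4.


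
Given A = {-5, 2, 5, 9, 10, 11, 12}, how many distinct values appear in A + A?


A + A = {a + a' : a, a' ∈ A}; |A| = 7.
General bounds: 2|A| - 1 ≤ |A + A| ≤ |A|(|A|+1)/2, i.e. 13 ≤ |A + A| ≤ 28.
Lower bound 2|A|-1 is attained iff A is an arithmetic progression.
Enumerate sums a + a' for a ≤ a' (symmetric, so this suffices):
a = -5: -5+-5=-10, -5+2=-3, -5+5=0, -5+9=4, -5+10=5, -5+11=6, -5+12=7
a = 2: 2+2=4, 2+5=7, 2+9=11, 2+10=12, 2+11=13, 2+12=14
a = 5: 5+5=10, 5+9=14, 5+10=15, 5+11=16, 5+12=17
a = 9: 9+9=18, 9+10=19, 9+11=20, 9+12=21
a = 10: 10+10=20, 10+11=21, 10+12=22
a = 11: 11+11=22, 11+12=23
a = 12: 12+12=24
Distinct sums: {-10, -3, 0, 4, 5, 6, 7, 10, 11, 12, 13, 14, 15, 16, 17, 18, 19, 20, 21, 22, 23, 24}
|A + A| = 22

|A + A| = 22


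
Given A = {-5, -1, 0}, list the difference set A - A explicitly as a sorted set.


A - A = {a - a' : a, a' ∈ A}.
Compute a - a' for each ordered pair (a, a'):
a = -5: -5--5=0, -5--1=-4, -5-0=-5
a = -1: -1--5=4, -1--1=0, -1-0=-1
a = 0: 0--5=5, 0--1=1, 0-0=0
Collecting distinct values (and noting 0 appears from a-a):
A - A = {-5, -4, -1, 0, 1, 4, 5}
|A - A| = 7

A - A = {-5, -4, -1, 0, 1, 4, 5}


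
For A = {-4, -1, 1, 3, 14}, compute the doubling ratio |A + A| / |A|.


|A| = 5.
Compute A + A by enumerating all 25 pairs.
A + A = {-8, -5, -3, -2, -1, 0, 2, 4, 6, 10, 13, 15, 17, 28}, so |A + A| = 14.
K = |A + A| / |A| = 14/5 (already in lowest terms) ≈ 2.8000.
Reference: AP of size 5 gives K = 9/5 ≈ 1.8000; a fully generic set of size 5 gives K ≈ 3.0000.

|A| = 5, |A + A| = 14, K = 14/5.


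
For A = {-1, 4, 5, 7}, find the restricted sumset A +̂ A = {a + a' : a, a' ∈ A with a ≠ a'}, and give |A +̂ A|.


Restricted sumset: A +̂ A = {a + a' : a ∈ A, a' ∈ A, a ≠ a'}.
Equivalently, take A + A and drop any sum 2a that is achievable ONLY as a + a for a ∈ A (i.e. sums representable only with equal summands).
Enumerate pairs (a, a') with a < a' (symmetric, so each unordered pair gives one sum; this covers all a ≠ a'):
  -1 + 4 = 3
  -1 + 5 = 4
  -1 + 7 = 6
  4 + 5 = 9
  4 + 7 = 11
  5 + 7 = 12
Collected distinct sums: {3, 4, 6, 9, 11, 12}
|A +̂ A| = 6
(Reference bound: |A +̂ A| ≥ 2|A| - 3 for |A| ≥ 2, with |A| = 4 giving ≥ 5.)

|A +̂ A| = 6


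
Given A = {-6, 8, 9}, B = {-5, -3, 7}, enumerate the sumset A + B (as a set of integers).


A + B = {a + b : a ∈ A, b ∈ B}.
Enumerate all |A|·|B| = 3·3 = 9 pairs (a, b) and collect distinct sums.
a = -6: -6+-5=-11, -6+-3=-9, -6+7=1
a = 8: 8+-5=3, 8+-3=5, 8+7=15
a = 9: 9+-5=4, 9+-3=6, 9+7=16
Collecting distinct sums: A + B = {-11, -9, 1, 3, 4, 5, 6, 15, 16}
|A + B| = 9

A + B = {-11, -9, 1, 3, 4, 5, 6, 15, 16}


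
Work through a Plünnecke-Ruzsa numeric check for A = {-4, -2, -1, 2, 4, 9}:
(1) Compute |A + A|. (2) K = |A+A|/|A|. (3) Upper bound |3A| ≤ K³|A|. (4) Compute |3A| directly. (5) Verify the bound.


|A| = 6.
Step 1: Compute A + A by enumerating all 36 pairs.
A + A = {-8, -6, -5, -4, -3, -2, 0, 1, 2, 3, 4, 5, 6, 7, 8, 11, 13, 18}, so |A + A| = 18.
Step 2: Doubling constant K = |A + A|/|A| = 18/6 = 18/6 ≈ 3.0000.
Step 3: Plünnecke-Ruzsa gives |3A| ≤ K³·|A| = (3.0000)³ · 6 ≈ 162.0000.
Step 4: Compute 3A = A + A + A directly by enumerating all triples (a,b,c) ∈ A³; |3A| = 32.
Step 5: Check 32 ≤ 162.0000? Yes ✓.

K = 18/6, Plünnecke-Ruzsa bound K³|A| ≈ 162.0000, |3A| = 32, inequality holds.


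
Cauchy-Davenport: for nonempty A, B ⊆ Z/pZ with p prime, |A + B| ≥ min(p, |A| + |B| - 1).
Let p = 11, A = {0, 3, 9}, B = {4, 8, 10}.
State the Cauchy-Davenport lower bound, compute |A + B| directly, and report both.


Cauchy-Davenport: |A + B| ≥ min(p, |A| + |B| - 1) for A, B nonempty in Z/pZ.
|A| = 3, |B| = 3, p = 11.
CD lower bound = min(11, 3 + 3 - 1) = min(11, 5) = 5.
Compute A + B mod 11 directly:
a = 0: 0+4=4, 0+8=8, 0+10=10
a = 3: 3+4=7, 3+8=0, 3+10=2
a = 9: 9+4=2, 9+8=6, 9+10=8
A + B = {0, 2, 4, 6, 7, 8, 10}, so |A + B| = 7.
Verify: 7 ≥ 5? Yes ✓.

CD lower bound = 5, actual |A + B| = 7.


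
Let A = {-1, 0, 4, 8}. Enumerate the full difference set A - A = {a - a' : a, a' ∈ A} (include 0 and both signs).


A - A = {a - a' : a, a' ∈ A}.
Compute a - a' for each ordered pair (a, a'):
a = -1: -1--1=0, -1-0=-1, -1-4=-5, -1-8=-9
a = 0: 0--1=1, 0-0=0, 0-4=-4, 0-8=-8
a = 4: 4--1=5, 4-0=4, 4-4=0, 4-8=-4
a = 8: 8--1=9, 8-0=8, 8-4=4, 8-8=0
Collecting distinct values (and noting 0 appears from a-a):
A - A = {-9, -8, -5, -4, -1, 0, 1, 4, 5, 8, 9}
|A - A| = 11

A - A = {-9, -8, -5, -4, -1, 0, 1, 4, 5, 8, 9}


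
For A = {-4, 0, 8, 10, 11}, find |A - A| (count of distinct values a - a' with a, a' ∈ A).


A - A = {a - a' : a, a' ∈ A}; |A| = 5.
Bounds: 2|A|-1 ≤ |A - A| ≤ |A|² - |A| + 1, i.e. 9 ≤ |A - A| ≤ 21.
Note: 0 ∈ A - A always (from a - a). The set is symmetric: if d ∈ A - A then -d ∈ A - A.
Enumerate nonzero differences d = a - a' with a > a' (then include -d):
Positive differences: {1, 2, 3, 4, 8, 10, 11, 12, 14, 15}
Full difference set: {0} ∪ (positive diffs) ∪ (negative diffs).
|A - A| = 1 + 2·10 = 21 (matches direct enumeration: 21).

|A - A| = 21


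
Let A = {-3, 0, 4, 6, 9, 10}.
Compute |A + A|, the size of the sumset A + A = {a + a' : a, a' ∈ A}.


A + A = {a + a' : a, a' ∈ A}; |A| = 6.
General bounds: 2|A| - 1 ≤ |A + A| ≤ |A|(|A|+1)/2, i.e. 11 ≤ |A + A| ≤ 21.
Lower bound 2|A|-1 is attained iff A is an arithmetic progression.
Enumerate sums a + a' for a ≤ a' (symmetric, so this suffices):
a = -3: -3+-3=-6, -3+0=-3, -3+4=1, -3+6=3, -3+9=6, -3+10=7
a = 0: 0+0=0, 0+4=4, 0+6=6, 0+9=9, 0+10=10
a = 4: 4+4=8, 4+6=10, 4+9=13, 4+10=14
a = 6: 6+6=12, 6+9=15, 6+10=16
a = 9: 9+9=18, 9+10=19
a = 10: 10+10=20
Distinct sums: {-6, -3, 0, 1, 3, 4, 6, 7, 8, 9, 10, 12, 13, 14, 15, 16, 18, 19, 20}
|A + A| = 19

|A + A| = 19


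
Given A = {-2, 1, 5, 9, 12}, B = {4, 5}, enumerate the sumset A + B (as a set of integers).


A + B = {a + b : a ∈ A, b ∈ B}.
Enumerate all |A|·|B| = 5·2 = 10 pairs (a, b) and collect distinct sums.
a = -2: -2+4=2, -2+5=3
a = 1: 1+4=5, 1+5=6
a = 5: 5+4=9, 5+5=10
a = 9: 9+4=13, 9+5=14
a = 12: 12+4=16, 12+5=17
Collecting distinct sums: A + B = {2, 3, 5, 6, 9, 10, 13, 14, 16, 17}
|A + B| = 10

A + B = {2, 3, 5, 6, 9, 10, 13, 14, 16, 17}


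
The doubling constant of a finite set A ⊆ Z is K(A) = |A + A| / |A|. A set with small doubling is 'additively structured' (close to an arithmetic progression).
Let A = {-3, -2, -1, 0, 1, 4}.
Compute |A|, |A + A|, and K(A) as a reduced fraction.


|A| = 6.
Compute A + A by enumerating all 36 pairs.
A + A = {-6, -5, -4, -3, -2, -1, 0, 1, 2, 3, 4, 5, 8}, so |A + A| = 13.
K = |A + A| / |A| = 13/6 (already in lowest terms) ≈ 2.1667.
Reference: AP of size 6 gives K = 11/6 ≈ 1.8333; a fully generic set of size 6 gives K ≈ 3.5000.

|A| = 6, |A + A| = 13, K = 13/6.


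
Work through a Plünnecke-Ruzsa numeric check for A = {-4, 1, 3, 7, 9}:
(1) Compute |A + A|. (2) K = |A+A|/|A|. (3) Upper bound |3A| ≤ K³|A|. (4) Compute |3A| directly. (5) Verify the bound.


|A| = 5.
Step 1: Compute A + A by enumerating all 25 pairs.
A + A = {-8, -3, -1, 2, 3, 4, 5, 6, 8, 10, 12, 14, 16, 18}, so |A + A| = 14.
Step 2: Doubling constant K = |A + A|/|A| = 14/5 = 14/5 ≈ 2.8000.
Step 3: Plünnecke-Ruzsa gives |3A| ≤ K³·|A| = (2.8000)³ · 5 ≈ 109.7600.
Step 4: Compute 3A = A + A + A directly by enumerating all triples (a,b,c) ∈ A³; |3A| = 27.
Step 5: Check 27 ≤ 109.7600? Yes ✓.

K = 14/5, Plünnecke-Ruzsa bound K³|A| ≈ 109.7600, |3A| = 27, inequality holds.


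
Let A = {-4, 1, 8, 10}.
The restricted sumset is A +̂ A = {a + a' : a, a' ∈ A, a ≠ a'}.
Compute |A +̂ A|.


Restricted sumset: A +̂ A = {a + a' : a ∈ A, a' ∈ A, a ≠ a'}.
Equivalently, take A + A and drop any sum 2a that is achievable ONLY as a + a for a ∈ A (i.e. sums representable only with equal summands).
Enumerate pairs (a, a') with a < a' (symmetric, so each unordered pair gives one sum; this covers all a ≠ a'):
  -4 + 1 = -3
  -4 + 8 = 4
  -4 + 10 = 6
  1 + 8 = 9
  1 + 10 = 11
  8 + 10 = 18
Collected distinct sums: {-3, 4, 6, 9, 11, 18}
|A +̂ A| = 6
(Reference bound: |A +̂ A| ≥ 2|A| - 3 for |A| ≥ 2, with |A| = 4 giving ≥ 5.)

|A +̂ A| = 6


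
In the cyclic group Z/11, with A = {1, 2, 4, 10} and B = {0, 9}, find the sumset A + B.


Work in Z/11Z: reduce every sum a + b modulo 11.
Enumerate all 8 pairs:
a = 1: 1+0=1, 1+9=10
a = 2: 2+0=2, 2+9=0
a = 4: 4+0=4, 4+9=2
a = 10: 10+0=10, 10+9=8
Distinct residues collected: {0, 1, 2, 4, 8, 10}
|A + B| = 6 (out of 11 total residues).

A + B = {0, 1, 2, 4, 8, 10}


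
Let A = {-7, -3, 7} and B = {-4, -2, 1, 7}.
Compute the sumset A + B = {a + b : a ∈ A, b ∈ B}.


A + B = {a + b : a ∈ A, b ∈ B}.
Enumerate all |A|·|B| = 3·4 = 12 pairs (a, b) and collect distinct sums.
a = -7: -7+-4=-11, -7+-2=-9, -7+1=-6, -7+7=0
a = -3: -3+-4=-7, -3+-2=-5, -3+1=-2, -3+7=4
a = 7: 7+-4=3, 7+-2=5, 7+1=8, 7+7=14
Collecting distinct sums: A + B = {-11, -9, -7, -6, -5, -2, 0, 3, 4, 5, 8, 14}
|A + B| = 12

A + B = {-11, -9, -7, -6, -5, -2, 0, 3, 4, 5, 8, 14}


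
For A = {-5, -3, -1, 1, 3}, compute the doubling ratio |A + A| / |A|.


|A| = 5.
Compute A + A by enumerating all 25 pairs.
A + A = {-10, -8, -6, -4, -2, 0, 2, 4, 6}, so |A + A| = 9.
K = |A + A| / |A| = 9/5 (already in lowest terms) ≈ 1.8000.
Reference: AP of size 5 gives K = 9/5 ≈ 1.8000; a fully generic set of size 5 gives K ≈ 3.0000.

|A| = 5, |A + A| = 9, K = 9/5.


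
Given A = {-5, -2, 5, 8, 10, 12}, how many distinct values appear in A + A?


A + A = {a + a' : a, a' ∈ A}; |A| = 6.
General bounds: 2|A| - 1 ≤ |A + A| ≤ |A|(|A|+1)/2, i.e. 11 ≤ |A + A| ≤ 21.
Lower bound 2|A|-1 is attained iff A is an arithmetic progression.
Enumerate sums a + a' for a ≤ a' (symmetric, so this suffices):
a = -5: -5+-5=-10, -5+-2=-7, -5+5=0, -5+8=3, -5+10=5, -5+12=7
a = -2: -2+-2=-4, -2+5=3, -2+8=6, -2+10=8, -2+12=10
a = 5: 5+5=10, 5+8=13, 5+10=15, 5+12=17
a = 8: 8+8=16, 8+10=18, 8+12=20
a = 10: 10+10=20, 10+12=22
a = 12: 12+12=24
Distinct sums: {-10, -7, -4, 0, 3, 5, 6, 7, 8, 10, 13, 15, 16, 17, 18, 20, 22, 24}
|A + A| = 18

|A + A| = 18


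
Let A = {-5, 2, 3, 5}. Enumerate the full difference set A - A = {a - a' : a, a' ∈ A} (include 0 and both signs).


A - A = {a - a' : a, a' ∈ A}.
Compute a - a' for each ordered pair (a, a'):
a = -5: -5--5=0, -5-2=-7, -5-3=-8, -5-5=-10
a = 2: 2--5=7, 2-2=0, 2-3=-1, 2-5=-3
a = 3: 3--5=8, 3-2=1, 3-3=0, 3-5=-2
a = 5: 5--5=10, 5-2=3, 5-3=2, 5-5=0
Collecting distinct values (and noting 0 appears from a-a):
A - A = {-10, -8, -7, -3, -2, -1, 0, 1, 2, 3, 7, 8, 10}
|A - A| = 13

A - A = {-10, -8, -7, -3, -2, -1, 0, 1, 2, 3, 7, 8, 10}


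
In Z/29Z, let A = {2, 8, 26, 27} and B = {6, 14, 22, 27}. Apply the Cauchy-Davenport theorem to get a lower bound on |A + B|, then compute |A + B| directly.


Cauchy-Davenport: |A + B| ≥ min(p, |A| + |B| - 1) for A, B nonempty in Z/pZ.
|A| = 4, |B| = 4, p = 29.
CD lower bound = min(29, 4 + 4 - 1) = min(29, 7) = 7.
Compute A + B mod 29 directly:
a = 2: 2+6=8, 2+14=16, 2+22=24, 2+27=0
a = 8: 8+6=14, 8+14=22, 8+22=1, 8+27=6
a = 26: 26+6=3, 26+14=11, 26+22=19, 26+27=24
a = 27: 27+6=4, 27+14=12, 27+22=20, 27+27=25
A + B = {0, 1, 3, 4, 6, 8, 11, 12, 14, 16, 19, 20, 22, 24, 25}, so |A + B| = 15.
Verify: 15 ≥ 7? Yes ✓.

CD lower bound = 7, actual |A + B| = 15.


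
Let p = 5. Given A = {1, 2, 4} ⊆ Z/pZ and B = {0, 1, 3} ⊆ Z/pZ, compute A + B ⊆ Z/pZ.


Work in Z/5Z: reduce every sum a + b modulo 5.
Enumerate all 9 pairs:
a = 1: 1+0=1, 1+1=2, 1+3=4
a = 2: 2+0=2, 2+1=3, 2+3=0
a = 4: 4+0=4, 4+1=0, 4+3=2
Distinct residues collected: {0, 1, 2, 3, 4}
|A + B| = 5 (out of 5 total residues).

A + B = {0, 1, 2, 3, 4}


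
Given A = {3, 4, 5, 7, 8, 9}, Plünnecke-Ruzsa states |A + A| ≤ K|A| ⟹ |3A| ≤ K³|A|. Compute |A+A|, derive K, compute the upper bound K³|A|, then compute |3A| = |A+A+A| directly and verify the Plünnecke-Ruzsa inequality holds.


|A| = 6.
Step 1: Compute A + A by enumerating all 36 pairs.
A + A = {6, 7, 8, 9, 10, 11, 12, 13, 14, 15, 16, 17, 18}, so |A + A| = 13.
Step 2: Doubling constant K = |A + A|/|A| = 13/6 = 13/6 ≈ 2.1667.
Step 3: Plünnecke-Ruzsa gives |3A| ≤ K³·|A| = (2.1667)³ · 6 ≈ 61.0278.
Step 4: Compute 3A = A + A + A directly by enumerating all triples (a,b,c) ∈ A³; |3A| = 19.
Step 5: Check 19 ≤ 61.0278? Yes ✓.

K = 13/6, Plünnecke-Ruzsa bound K³|A| ≈ 61.0278, |3A| = 19, inequality holds.


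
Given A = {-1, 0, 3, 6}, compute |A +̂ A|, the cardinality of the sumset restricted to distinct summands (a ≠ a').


Restricted sumset: A +̂ A = {a + a' : a ∈ A, a' ∈ A, a ≠ a'}.
Equivalently, take A + A and drop any sum 2a that is achievable ONLY as a + a for a ∈ A (i.e. sums representable only with equal summands).
Enumerate pairs (a, a') with a < a' (symmetric, so each unordered pair gives one sum; this covers all a ≠ a'):
  -1 + 0 = -1
  -1 + 3 = 2
  -1 + 6 = 5
  0 + 3 = 3
  0 + 6 = 6
  3 + 6 = 9
Collected distinct sums: {-1, 2, 3, 5, 6, 9}
|A +̂ A| = 6
(Reference bound: |A +̂ A| ≥ 2|A| - 3 for |A| ≥ 2, with |A| = 4 giving ≥ 5.)

|A +̂ A| = 6


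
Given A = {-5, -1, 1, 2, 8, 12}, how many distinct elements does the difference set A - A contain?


A - A = {a - a' : a, a' ∈ A}; |A| = 6.
Bounds: 2|A|-1 ≤ |A - A| ≤ |A|² - |A| + 1, i.e. 11 ≤ |A - A| ≤ 31.
Note: 0 ∈ A - A always (from a - a). The set is symmetric: if d ∈ A - A then -d ∈ A - A.
Enumerate nonzero differences d = a - a' with a > a' (then include -d):
Positive differences: {1, 2, 3, 4, 6, 7, 9, 10, 11, 13, 17}
Full difference set: {0} ∪ (positive diffs) ∪ (negative diffs).
|A - A| = 1 + 2·11 = 23 (matches direct enumeration: 23).

|A - A| = 23


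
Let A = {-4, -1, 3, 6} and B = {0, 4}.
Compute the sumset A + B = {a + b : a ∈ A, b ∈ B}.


A + B = {a + b : a ∈ A, b ∈ B}.
Enumerate all |A|·|B| = 4·2 = 8 pairs (a, b) and collect distinct sums.
a = -4: -4+0=-4, -4+4=0
a = -1: -1+0=-1, -1+4=3
a = 3: 3+0=3, 3+4=7
a = 6: 6+0=6, 6+4=10
Collecting distinct sums: A + B = {-4, -1, 0, 3, 6, 7, 10}
|A + B| = 7

A + B = {-4, -1, 0, 3, 6, 7, 10}


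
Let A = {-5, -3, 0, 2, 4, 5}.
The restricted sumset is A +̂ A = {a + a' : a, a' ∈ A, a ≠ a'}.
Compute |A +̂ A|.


Restricted sumset: A +̂ A = {a + a' : a ∈ A, a' ∈ A, a ≠ a'}.
Equivalently, take A + A and drop any sum 2a that is achievable ONLY as a + a for a ∈ A (i.e. sums representable only with equal summands).
Enumerate pairs (a, a') with a < a' (symmetric, so each unordered pair gives one sum; this covers all a ≠ a'):
  -5 + -3 = -8
  -5 + 0 = -5
  -5 + 2 = -3
  -5 + 4 = -1
  -5 + 5 = 0
  -3 + 0 = -3
  -3 + 2 = -1
  -3 + 4 = 1
  -3 + 5 = 2
  0 + 2 = 2
  0 + 4 = 4
  0 + 5 = 5
  2 + 4 = 6
  2 + 5 = 7
  4 + 5 = 9
Collected distinct sums: {-8, -5, -3, -1, 0, 1, 2, 4, 5, 6, 7, 9}
|A +̂ A| = 12
(Reference bound: |A +̂ A| ≥ 2|A| - 3 for |A| ≥ 2, with |A| = 6 giving ≥ 9.)

|A +̂ A| = 12


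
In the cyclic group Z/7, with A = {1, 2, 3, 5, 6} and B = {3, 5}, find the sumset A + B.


Work in Z/7Z: reduce every sum a + b modulo 7.
Enumerate all 10 pairs:
a = 1: 1+3=4, 1+5=6
a = 2: 2+3=5, 2+5=0
a = 3: 3+3=6, 3+5=1
a = 5: 5+3=1, 5+5=3
a = 6: 6+3=2, 6+5=4
Distinct residues collected: {0, 1, 2, 3, 4, 5, 6}
|A + B| = 7 (out of 7 total residues).

A + B = {0, 1, 2, 3, 4, 5, 6}


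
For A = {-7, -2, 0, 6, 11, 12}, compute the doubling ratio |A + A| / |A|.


|A| = 6.
Compute A + A by enumerating all 36 pairs.
A + A = {-14, -9, -7, -4, -2, -1, 0, 4, 5, 6, 9, 10, 11, 12, 17, 18, 22, 23, 24}, so |A + A| = 19.
K = |A + A| / |A| = 19/6 (already in lowest terms) ≈ 3.1667.
Reference: AP of size 6 gives K = 11/6 ≈ 1.8333; a fully generic set of size 6 gives K ≈ 3.5000.

|A| = 6, |A + A| = 19, K = 19/6.


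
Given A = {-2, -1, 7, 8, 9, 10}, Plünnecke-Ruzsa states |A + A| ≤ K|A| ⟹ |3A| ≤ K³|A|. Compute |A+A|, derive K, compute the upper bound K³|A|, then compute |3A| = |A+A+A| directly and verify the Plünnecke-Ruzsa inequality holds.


|A| = 6.
Step 1: Compute A + A by enumerating all 36 pairs.
A + A = {-4, -3, -2, 5, 6, 7, 8, 9, 14, 15, 16, 17, 18, 19, 20}, so |A + A| = 15.
Step 2: Doubling constant K = |A + A|/|A| = 15/6 = 15/6 ≈ 2.5000.
Step 3: Plünnecke-Ruzsa gives |3A| ≤ K³·|A| = (2.5000)³ · 6 ≈ 93.7500.
Step 4: Compute 3A = A + A + A directly by enumerating all triples (a,b,c) ∈ A³; |3A| = 28.
Step 5: Check 28 ≤ 93.7500? Yes ✓.

K = 15/6, Plünnecke-Ruzsa bound K³|A| ≈ 93.7500, |3A| = 28, inequality holds.


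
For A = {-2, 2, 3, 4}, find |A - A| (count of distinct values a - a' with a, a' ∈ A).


A - A = {a - a' : a, a' ∈ A}; |A| = 4.
Bounds: 2|A|-1 ≤ |A - A| ≤ |A|² - |A| + 1, i.e. 7 ≤ |A - A| ≤ 13.
Note: 0 ∈ A - A always (from a - a). The set is symmetric: if d ∈ A - A then -d ∈ A - A.
Enumerate nonzero differences d = a - a' with a > a' (then include -d):
Positive differences: {1, 2, 4, 5, 6}
Full difference set: {0} ∪ (positive diffs) ∪ (negative diffs).
|A - A| = 1 + 2·5 = 11 (matches direct enumeration: 11).

|A - A| = 11


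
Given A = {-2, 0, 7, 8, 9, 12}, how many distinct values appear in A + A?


A + A = {a + a' : a, a' ∈ A}; |A| = 6.
General bounds: 2|A| - 1 ≤ |A + A| ≤ |A|(|A|+1)/2, i.e. 11 ≤ |A + A| ≤ 21.
Lower bound 2|A|-1 is attained iff A is an arithmetic progression.
Enumerate sums a + a' for a ≤ a' (symmetric, so this suffices):
a = -2: -2+-2=-4, -2+0=-2, -2+7=5, -2+8=6, -2+9=7, -2+12=10
a = 0: 0+0=0, 0+7=7, 0+8=8, 0+9=9, 0+12=12
a = 7: 7+7=14, 7+8=15, 7+9=16, 7+12=19
a = 8: 8+8=16, 8+9=17, 8+12=20
a = 9: 9+9=18, 9+12=21
a = 12: 12+12=24
Distinct sums: {-4, -2, 0, 5, 6, 7, 8, 9, 10, 12, 14, 15, 16, 17, 18, 19, 20, 21, 24}
|A + A| = 19

|A + A| = 19


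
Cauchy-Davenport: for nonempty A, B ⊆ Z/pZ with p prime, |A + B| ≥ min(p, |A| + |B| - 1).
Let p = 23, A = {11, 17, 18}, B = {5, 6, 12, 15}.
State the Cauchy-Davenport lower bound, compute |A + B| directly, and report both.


Cauchy-Davenport: |A + B| ≥ min(p, |A| + |B| - 1) for A, B nonempty in Z/pZ.
|A| = 3, |B| = 4, p = 23.
CD lower bound = min(23, 3 + 4 - 1) = min(23, 6) = 6.
Compute A + B mod 23 directly:
a = 11: 11+5=16, 11+6=17, 11+12=0, 11+15=3
a = 17: 17+5=22, 17+6=0, 17+12=6, 17+15=9
a = 18: 18+5=0, 18+6=1, 18+12=7, 18+15=10
A + B = {0, 1, 3, 6, 7, 9, 10, 16, 17, 22}, so |A + B| = 10.
Verify: 10 ≥ 6? Yes ✓.

CD lower bound = 6, actual |A + B| = 10.


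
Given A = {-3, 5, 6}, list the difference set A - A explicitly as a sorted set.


A - A = {a - a' : a, a' ∈ A}.
Compute a - a' for each ordered pair (a, a'):
a = -3: -3--3=0, -3-5=-8, -3-6=-9
a = 5: 5--3=8, 5-5=0, 5-6=-1
a = 6: 6--3=9, 6-5=1, 6-6=0
Collecting distinct values (and noting 0 appears from a-a):
A - A = {-9, -8, -1, 0, 1, 8, 9}
|A - A| = 7

A - A = {-9, -8, -1, 0, 1, 8, 9}


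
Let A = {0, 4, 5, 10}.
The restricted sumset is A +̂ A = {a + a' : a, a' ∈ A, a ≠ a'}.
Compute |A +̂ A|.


Restricted sumset: A +̂ A = {a + a' : a ∈ A, a' ∈ A, a ≠ a'}.
Equivalently, take A + A and drop any sum 2a that is achievable ONLY as a + a for a ∈ A (i.e. sums representable only with equal summands).
Enumerate pairs (a, a') with a < a' (symmetric, so each unordered pair gives one sum; this covers all a ≠ a'):
  0 + 4 = 4
  0 + 5 = 5
  0 + 10 = 10
  4 + 5 = 9
  4 + 10 = 14
  5 + 10 = 15
Collected distinct sums: {4, 5, 9, 10, 14, 15}
|A +̂ A| = 6
(Reference bound: |A +̂ A| ≥ 2|A| - 3 for |A| ≥ 2, with |A| = 4 giving ≥ 5.)

|A +̂ A| = 6


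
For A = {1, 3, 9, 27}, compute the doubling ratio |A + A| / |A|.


|A| = 4.
Compute A + A by enumerating all 16 pairs.
A + A = {2, 4, 6, 10, 12, 18, 28, 30, 36, 54}, so |A + A| = 10.
K = |A + A| / |A| = 10/4 = 5/2 ≈ 2.5000.
Reference: AP of size 4 gives K = 7/4 ≈ 1.7500; a fully generic set of size 4 gives K ≈ 2.5000.

|A| = 4, |A + A| = 10, K = 10/4 = 5/2.
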